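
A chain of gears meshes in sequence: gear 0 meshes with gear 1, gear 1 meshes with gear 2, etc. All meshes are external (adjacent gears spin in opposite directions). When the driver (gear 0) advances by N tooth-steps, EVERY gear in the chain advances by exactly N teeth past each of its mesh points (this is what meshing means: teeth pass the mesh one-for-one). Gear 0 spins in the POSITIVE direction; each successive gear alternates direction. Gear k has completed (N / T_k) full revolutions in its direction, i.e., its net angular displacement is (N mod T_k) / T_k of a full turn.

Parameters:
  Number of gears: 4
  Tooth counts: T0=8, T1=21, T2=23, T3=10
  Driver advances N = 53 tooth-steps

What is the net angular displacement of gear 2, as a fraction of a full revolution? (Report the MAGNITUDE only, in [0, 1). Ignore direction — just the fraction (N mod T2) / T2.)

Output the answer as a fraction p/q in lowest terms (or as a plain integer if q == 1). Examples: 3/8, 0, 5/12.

Chain of 4 gears, tooth counts: [8, 21, 23, 10]
  gear 0: T0=8, direction=positive, advance = 53 mod 8 = 5 teeth = 5/8 turn
  gear 1: T1=21, direction=negative, advance = 53 mod 21 = 11 teeth = 11/21 turn
  gear 2: T2=23, direction=positive, advance = 53 mod 23 = 7 teeth = 7/23 turn
  gear 3: T3=10, direction=negative, advance = 53 mod 10 = 3 teeth = 3/10 turn
Gear 2: 53 mod 23 = 7
Fraction = 7 / 23 = 7/23 (gcd(7,23)=1) = 7/23

Answer: 7/23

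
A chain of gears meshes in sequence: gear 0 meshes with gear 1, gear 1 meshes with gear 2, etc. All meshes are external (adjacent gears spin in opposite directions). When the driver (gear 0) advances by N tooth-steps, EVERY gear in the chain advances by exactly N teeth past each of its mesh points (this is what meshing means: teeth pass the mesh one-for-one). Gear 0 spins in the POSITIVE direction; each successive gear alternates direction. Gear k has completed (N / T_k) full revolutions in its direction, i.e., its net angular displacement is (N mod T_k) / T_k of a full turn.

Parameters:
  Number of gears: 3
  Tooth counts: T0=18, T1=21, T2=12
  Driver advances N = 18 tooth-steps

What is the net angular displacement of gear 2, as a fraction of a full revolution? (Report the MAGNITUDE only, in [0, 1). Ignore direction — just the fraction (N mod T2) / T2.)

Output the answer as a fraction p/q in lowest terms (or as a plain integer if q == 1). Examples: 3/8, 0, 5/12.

Chain of 3 gears, tooth counts: [18, 21, 12]
  gear 0: T0=18, direction=positive, advance = 18 mod 18 = 0 teeth = 0/18 turn
  gear 1: T1=21, direction=negative, advance = 18 mod 21 = 18 teeth = 18/21 turn
  gear 2: T2=12, direction=positive, advance = 18 mod 12 = 6 teeth = 6/12 turn
Gear 2: 18 mod 12 = 6
Fraction = 6 / 12 = 1/2 (gcd(6,12)=6) = 1/2

Answer: 1/2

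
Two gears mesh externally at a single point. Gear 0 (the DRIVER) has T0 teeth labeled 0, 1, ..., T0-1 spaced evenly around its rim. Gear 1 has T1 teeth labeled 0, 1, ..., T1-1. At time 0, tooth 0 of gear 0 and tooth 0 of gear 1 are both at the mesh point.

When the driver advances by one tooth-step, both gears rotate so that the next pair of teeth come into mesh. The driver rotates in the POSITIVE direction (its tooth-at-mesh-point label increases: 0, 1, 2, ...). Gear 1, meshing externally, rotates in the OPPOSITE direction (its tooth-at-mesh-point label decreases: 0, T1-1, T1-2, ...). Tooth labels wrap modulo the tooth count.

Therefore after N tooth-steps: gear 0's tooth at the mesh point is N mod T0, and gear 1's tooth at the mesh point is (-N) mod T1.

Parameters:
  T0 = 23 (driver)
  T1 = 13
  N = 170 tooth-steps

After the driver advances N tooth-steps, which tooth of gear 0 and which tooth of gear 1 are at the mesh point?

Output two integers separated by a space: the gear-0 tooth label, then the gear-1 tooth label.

Answer: 9 12

Derivation:
Gear 0 (driver, T0=23): tooth at mesh = N mod T0
  170 = 7 * 23 + 9, so 170 mod 23 = 9
  gear 0 tooth = 9
Gear 1 (driven, T1=13): tooth at mesh = (-N) mod T1
  170 = 13 * 13 + 1, so 170 mod 13 = 1
  (-170) mod 13 = (-1) mod 13 = 13 - 1 = 12
Mesh after 170 steps: gear-0 tooth 9 meets gear-1 tooth 12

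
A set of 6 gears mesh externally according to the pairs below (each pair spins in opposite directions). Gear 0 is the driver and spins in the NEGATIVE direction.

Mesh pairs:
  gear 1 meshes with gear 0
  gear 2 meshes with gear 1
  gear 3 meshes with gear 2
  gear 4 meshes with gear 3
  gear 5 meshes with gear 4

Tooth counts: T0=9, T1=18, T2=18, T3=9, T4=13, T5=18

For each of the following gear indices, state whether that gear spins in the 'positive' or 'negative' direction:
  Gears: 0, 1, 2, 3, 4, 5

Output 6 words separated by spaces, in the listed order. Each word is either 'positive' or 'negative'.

Answer: negative positive negative positive negative positive

Derivation:
Gear 0 (driver): negative (depth 0)
  gear 1: meshes with gear 0 -> depth 1 -> positive (opposite of gear 0)
  gear 2: meshes with gear 1 -> depth 2 -> negative (opposite of gear 1)
  gear 3: meshes with gear 2 -> depth 3 -> positive (opposite of gear 2)
  gear 4: meshes with gear 3 -> depth 4 -> negative (opposite of gear 3)
  gear 5: meshes with gear 4 -> depth 5 -> positive (opposite of gear 4)
Queried indices 0, 1, 2, 3, 4, 5 -> negative, positive, negative, positive, negative, positive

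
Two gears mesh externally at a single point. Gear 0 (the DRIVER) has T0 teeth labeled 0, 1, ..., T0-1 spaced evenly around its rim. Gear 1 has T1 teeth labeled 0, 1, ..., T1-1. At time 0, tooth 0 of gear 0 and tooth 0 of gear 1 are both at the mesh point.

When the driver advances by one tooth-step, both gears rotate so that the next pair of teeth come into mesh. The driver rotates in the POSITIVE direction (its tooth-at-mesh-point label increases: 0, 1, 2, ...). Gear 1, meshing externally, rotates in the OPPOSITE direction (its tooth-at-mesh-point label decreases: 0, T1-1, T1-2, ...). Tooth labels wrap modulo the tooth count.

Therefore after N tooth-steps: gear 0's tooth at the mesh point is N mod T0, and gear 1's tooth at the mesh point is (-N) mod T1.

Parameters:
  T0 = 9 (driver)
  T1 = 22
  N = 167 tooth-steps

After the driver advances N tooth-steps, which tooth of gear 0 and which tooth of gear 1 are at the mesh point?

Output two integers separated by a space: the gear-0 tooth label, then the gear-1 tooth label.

Answer: 5 9

Derivation:
Gear 0 (driver, T0=9): tooth at mesh = N mod T0
  167 = 18 * 9 + 5, so 167 mod 9 = 5
  gear 0 tooth = 5
Gear 1 (driven, T1=22): tooth at mesh = (-N) mod T1
  167 = 7 * 22 + 13, so 167 mod 22 = 13
  (-167) mod 22 = (-13) mod 22 = 22 - 13 = 9
Mesh after 167 steps: gear-0 tooth 5 meets gear-1 tooth 9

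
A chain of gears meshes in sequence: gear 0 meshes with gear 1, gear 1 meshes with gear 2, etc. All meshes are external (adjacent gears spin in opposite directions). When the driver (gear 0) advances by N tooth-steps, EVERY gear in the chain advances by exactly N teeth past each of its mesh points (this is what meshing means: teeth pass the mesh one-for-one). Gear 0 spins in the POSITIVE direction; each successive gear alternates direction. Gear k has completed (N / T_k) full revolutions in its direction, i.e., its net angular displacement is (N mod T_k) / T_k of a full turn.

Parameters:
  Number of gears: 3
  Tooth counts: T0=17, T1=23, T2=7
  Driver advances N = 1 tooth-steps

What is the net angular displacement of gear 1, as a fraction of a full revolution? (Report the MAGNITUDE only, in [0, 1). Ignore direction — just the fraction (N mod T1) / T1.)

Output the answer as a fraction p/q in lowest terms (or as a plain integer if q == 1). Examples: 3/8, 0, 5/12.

Answer: 1/23

Derivation:
Chain of 3 gears, tooth counts: [17, 23, 7]
  gear 0: T0=17, direction=positive, advance = 1 mod 17 = 1 teeth = 1/17 turn
  gear 1: T1=23, direction=negative, advance = 1 mod 23 = 1 teeth = 1/23 turn
  gear 2: T2=7, direction=positive, advance = 1 mod 7 = 1 teeth = 1/7 turn
Gear 1: 1 mod 23 = 1
Fraction = 1 / 23 = 1/23 (gcd(1,23)=1) = 1/23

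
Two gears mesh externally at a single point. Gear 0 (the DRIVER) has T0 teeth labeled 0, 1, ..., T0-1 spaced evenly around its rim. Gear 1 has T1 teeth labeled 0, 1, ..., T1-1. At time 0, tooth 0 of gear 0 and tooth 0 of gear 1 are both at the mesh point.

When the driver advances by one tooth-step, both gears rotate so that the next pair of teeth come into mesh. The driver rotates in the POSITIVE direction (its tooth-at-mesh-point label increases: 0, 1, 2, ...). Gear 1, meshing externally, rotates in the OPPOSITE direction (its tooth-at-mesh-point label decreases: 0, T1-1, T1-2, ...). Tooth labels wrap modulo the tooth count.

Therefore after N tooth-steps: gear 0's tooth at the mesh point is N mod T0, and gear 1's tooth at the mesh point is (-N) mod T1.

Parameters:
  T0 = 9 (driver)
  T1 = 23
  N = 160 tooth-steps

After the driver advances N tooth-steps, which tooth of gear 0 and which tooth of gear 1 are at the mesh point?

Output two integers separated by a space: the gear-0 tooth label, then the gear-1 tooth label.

Answer: 7 1

Derivation:
Gear 0 (driver, T0=9): tooth at mesh = N mod T0
  160 = 17 * 9 + 7, so 160 mod 9 = 7
  gear 0 tooth = 7
Gear 1 (driven, T1=23): tooth at mesh = (-N) mod T1
  160 = 6 * 23 + 22, so 160 mod 23 = 22
  (-160) mod 23 = (-22) mod 23 = 23 - 22 = 1
Mesh after 160 steps: gear-0 tooth 7 meets gear-1 tooth 1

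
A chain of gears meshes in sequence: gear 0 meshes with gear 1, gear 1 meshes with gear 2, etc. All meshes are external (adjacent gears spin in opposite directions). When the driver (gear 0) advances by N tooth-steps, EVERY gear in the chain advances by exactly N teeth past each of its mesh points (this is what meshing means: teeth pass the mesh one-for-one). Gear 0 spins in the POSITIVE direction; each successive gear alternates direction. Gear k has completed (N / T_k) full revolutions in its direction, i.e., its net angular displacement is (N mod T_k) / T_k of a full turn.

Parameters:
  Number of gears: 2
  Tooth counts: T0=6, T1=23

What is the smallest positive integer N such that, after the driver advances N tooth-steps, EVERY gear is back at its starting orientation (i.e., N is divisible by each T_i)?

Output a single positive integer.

Gear k returns to start when N is a multiple of T_k.
All gears at start simultaneously when N is a common multiple of [6, 23]; the smallest such N is lcm(6, 23).
Start: lcm = T0 = 6
Fold in T1=23: gcd(6, 23) = 1; lcm(6, 23) = 6 * 23 / 1 = 138 / 1 = 138
Full cycle length = 138

Answer: 138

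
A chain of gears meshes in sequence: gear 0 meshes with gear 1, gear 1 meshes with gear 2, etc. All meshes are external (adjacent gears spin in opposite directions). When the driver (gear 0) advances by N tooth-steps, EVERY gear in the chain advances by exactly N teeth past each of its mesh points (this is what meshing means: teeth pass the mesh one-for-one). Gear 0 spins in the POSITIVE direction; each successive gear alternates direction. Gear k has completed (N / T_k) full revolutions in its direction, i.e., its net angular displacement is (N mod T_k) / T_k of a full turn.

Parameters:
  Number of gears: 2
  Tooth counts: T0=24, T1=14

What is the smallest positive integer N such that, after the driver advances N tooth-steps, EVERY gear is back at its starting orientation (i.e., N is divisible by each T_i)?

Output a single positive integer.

Answer: 168

Derivation:
Gear k returns to start when N is a multiple of T_k.
All gears at start simultaneously when N is a common multiple of [24, 14]; the smallest such N is lcm(24, 14).
Start: lcm = T0 = 24
Fold in T1=14: gcd(24, 14) = 2; lcm(24, 14) = 24 * 14 / 2 = 336 / 2 = 168
Full cycle length = 168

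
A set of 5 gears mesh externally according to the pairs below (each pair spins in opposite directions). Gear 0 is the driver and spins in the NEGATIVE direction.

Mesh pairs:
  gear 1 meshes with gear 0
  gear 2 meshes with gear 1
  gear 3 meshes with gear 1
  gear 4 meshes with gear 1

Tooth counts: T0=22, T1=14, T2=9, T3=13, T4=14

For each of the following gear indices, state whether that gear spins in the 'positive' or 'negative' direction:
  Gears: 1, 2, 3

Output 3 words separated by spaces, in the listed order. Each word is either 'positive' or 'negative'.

Gear 0 (driver): negative (depth 0)
  gear 1: meshes with gear 0 -> depth 1 -> positive (opposite of gear 0)
  gear 2: meshes with gear 1 -> depth 2 -> negative (opposite of gear 1)
  gear 3: meshes with gear 1 -> depth 2 -> negative (opposite of gear 1)
  gear 4: meshes with gear 1 -> depth 2 -> negative (opposite of gear 1)
Queried indices 1, 2, 3 -> positive, negative, negative

Answer: positive negative negative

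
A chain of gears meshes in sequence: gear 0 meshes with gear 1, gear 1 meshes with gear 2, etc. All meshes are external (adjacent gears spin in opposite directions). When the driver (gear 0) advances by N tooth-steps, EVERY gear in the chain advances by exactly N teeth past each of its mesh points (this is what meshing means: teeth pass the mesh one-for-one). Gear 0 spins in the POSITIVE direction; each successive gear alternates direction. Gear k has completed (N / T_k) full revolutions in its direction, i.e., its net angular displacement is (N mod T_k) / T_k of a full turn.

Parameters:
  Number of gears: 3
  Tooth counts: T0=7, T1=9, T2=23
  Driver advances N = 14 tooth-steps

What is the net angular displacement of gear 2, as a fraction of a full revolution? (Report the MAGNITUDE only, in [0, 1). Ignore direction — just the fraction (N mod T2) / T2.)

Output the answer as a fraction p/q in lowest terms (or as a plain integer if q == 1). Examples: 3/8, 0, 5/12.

Answer: 14/23

Derivation:
Chain of 3 gears, tooth counts: [7, 9, 23]
  gear 0: T0=7, direction=positive, advance = 14 mod 7 = 0 teeth = 0/7 turn
  gear 1: T1=9, direction=negative, advance = 14 mod 9 = 5 teeth = 5/9 turn
  gear 2: T2=23, direction=positive, advance = 14 mod 23 = 14 teeth = 14/23 turn
Gear 2: 14 mod 23 = 14
Fraction = 14 / 23 = 14/23 (gcd(14,23)=1) = 14/23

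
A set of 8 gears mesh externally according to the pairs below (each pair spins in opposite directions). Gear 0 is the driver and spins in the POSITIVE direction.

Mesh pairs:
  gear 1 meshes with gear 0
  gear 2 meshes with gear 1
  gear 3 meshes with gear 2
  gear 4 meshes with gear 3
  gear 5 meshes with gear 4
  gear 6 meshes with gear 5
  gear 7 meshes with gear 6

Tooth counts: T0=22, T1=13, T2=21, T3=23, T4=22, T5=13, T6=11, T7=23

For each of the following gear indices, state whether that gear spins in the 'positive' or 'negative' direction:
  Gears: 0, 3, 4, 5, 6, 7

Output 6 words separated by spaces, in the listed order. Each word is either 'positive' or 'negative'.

Answer: positive negative positive negative positive negative

Derivation:
Gear 0 (driver): positive (depth 0)
  gear 1: meshes with gear 0 -> depth 1 -> negative (opposite of gear 0)
  gear 2: meshes with gear 1 -> depth 2 -> positive (opposite of gear 1)
  gear 3: meshes with gear 2 -> depth 3 -> negative (opposite of gear 2)
  gear 4: meshes with gear 3 -> depth 4 -> positive (opposite of gear 3)
  gear 5: meshes with gear 4 -> depth 5 -> negative (opposite of gear 4)
  gear 6: meshes with gear 5 -> depth 6 -> positive (opposite of gear 5)
  gear 7: meshes with gear 6 -> depth 7 -> negative (opposite of gear 6)
Queried indices 0, 3, 4, 5, 6, 7 -> positive, negative, positive, negative, positive, negative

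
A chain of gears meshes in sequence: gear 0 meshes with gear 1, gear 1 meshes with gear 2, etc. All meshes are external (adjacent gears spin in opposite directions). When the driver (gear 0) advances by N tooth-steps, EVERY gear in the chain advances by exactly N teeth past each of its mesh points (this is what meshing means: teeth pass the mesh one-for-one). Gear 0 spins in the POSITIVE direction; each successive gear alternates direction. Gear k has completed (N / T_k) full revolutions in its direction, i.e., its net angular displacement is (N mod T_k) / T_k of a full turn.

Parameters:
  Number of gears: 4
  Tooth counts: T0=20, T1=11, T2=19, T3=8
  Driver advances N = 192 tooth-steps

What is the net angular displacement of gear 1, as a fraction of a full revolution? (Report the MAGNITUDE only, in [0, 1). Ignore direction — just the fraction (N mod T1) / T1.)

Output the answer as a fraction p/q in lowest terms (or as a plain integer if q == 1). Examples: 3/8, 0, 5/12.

Answer: 5/11

Derivation:
Chain of 4 gears, tooth counts: [20, 11, 19, 8]
  gear 0: T0=20, direction=positive, advance = 192 mod 20 = 12 teeth = 12/20 turn
  gear 1: T1=11, direction=negative, advance = 192 mod 11 = 5 teeth = 5/11 turn
  gear 2: T2=19, direction=positive, advance = 192 mod 19 = 2 teeth = 2/19 turn
  gear 3: T3=8, direction=negative, advance = 192 mod 8 = 0 teeth = 0/8 turn
Gear 1: 192 mod 11 = 5
Fraction = 5 / 11 = 5/11 (gcd(5,11)=1) = 5/11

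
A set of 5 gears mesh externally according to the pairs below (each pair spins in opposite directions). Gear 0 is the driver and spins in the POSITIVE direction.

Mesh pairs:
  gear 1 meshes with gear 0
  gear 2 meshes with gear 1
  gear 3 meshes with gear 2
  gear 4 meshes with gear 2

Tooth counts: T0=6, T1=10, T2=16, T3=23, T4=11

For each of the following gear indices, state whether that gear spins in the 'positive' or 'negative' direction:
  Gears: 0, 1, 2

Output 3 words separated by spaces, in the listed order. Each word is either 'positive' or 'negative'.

Gear 0 (driver): positive (depth 0)
  gear 1: meshes with gear 0 -> depth 1 -> negative (opposite of gear 0)
  gear 2: meshes with gear 1 -> depth 2 -> positive (opposite of gear 1)
  gear 3: meshes with gear 2 -> depth 3 -> negative (opposite of gear 2)
  gear 4: meshes with gear 2 -> depth 3 -> negative (opposite of gear 2)
Queried indices 0, 1, 2 -> positive, negative, positive

Answer: positive negative positive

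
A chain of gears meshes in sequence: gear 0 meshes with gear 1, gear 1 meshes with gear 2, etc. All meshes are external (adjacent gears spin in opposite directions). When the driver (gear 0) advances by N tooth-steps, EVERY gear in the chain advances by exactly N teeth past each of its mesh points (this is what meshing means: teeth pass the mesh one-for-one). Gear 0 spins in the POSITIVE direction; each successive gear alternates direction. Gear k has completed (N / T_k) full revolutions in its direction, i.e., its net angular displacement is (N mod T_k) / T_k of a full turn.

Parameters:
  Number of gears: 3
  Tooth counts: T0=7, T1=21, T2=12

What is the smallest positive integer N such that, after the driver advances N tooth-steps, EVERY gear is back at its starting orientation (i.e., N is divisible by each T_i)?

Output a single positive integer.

Gear k returns to start when N is a multiple of T_k.
All gears at start simultaneously when N is a common multiple of [7, 21, 12]; the smallest such N is lcm(7, 21, 12).
Start: lcm = T0 = 7
Fold in T1=21: gcd(7, 21) = 7; lcm(7, 21) = 7 * 21 / 7 = 147 / 7 = 21
Fold in T2=12: gcd(21, 12) = 3; lcm(21, 12) = 21 * 12 / 3 = 252 / 3 = 84
Full cycle length = 84

Answer: 84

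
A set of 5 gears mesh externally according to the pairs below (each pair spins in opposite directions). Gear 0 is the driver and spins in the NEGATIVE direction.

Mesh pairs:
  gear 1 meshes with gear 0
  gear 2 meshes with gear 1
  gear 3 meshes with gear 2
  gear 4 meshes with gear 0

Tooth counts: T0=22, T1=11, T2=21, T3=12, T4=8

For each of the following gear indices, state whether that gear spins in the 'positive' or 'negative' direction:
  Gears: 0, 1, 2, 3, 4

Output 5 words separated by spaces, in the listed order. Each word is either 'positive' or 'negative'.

Gear 0 (driver): negative (depth 0)
  gear 1: meshes with gear 0 -> depth 1 -> positive (opposite of gear 0)
  gear 2: meshes with gear 1 -> depth 2 -> negative (opposite of gear 1)
  gear 3: meshes with gear 2 -> depth 3 -> positive (opposite of gear 2)
  gear 4: meshes with gear 0 -> depth 1 -> positive (opposite of gear 0)
Queried indices 0, 1, 2, 3, 4 -> negative, positive, negative, positive, positive

Answer: negative positive negative positive positive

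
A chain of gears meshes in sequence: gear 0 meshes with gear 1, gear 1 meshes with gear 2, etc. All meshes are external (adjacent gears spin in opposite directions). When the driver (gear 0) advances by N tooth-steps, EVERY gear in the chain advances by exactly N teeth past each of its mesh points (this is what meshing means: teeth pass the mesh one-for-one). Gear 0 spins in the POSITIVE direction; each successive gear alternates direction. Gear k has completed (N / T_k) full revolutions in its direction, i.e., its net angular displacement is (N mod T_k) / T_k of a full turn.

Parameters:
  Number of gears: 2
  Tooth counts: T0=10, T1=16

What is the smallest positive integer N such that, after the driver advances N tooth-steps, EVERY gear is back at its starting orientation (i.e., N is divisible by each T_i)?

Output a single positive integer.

Answer: 80

Derivation:
Gear k returns to start when N is a multiple of T_k.
All gears at start simultaneously when N is a common multiple of [10, 16]; the smallest such N is lcm(10, 16).
Start: lcm = T0 = 10
Fold in T1=16: gcd(10, 16) = 2; lcm(10, 16) = 10 * 16 / 2 = 160 / 2 = 80
Full cycle length = 80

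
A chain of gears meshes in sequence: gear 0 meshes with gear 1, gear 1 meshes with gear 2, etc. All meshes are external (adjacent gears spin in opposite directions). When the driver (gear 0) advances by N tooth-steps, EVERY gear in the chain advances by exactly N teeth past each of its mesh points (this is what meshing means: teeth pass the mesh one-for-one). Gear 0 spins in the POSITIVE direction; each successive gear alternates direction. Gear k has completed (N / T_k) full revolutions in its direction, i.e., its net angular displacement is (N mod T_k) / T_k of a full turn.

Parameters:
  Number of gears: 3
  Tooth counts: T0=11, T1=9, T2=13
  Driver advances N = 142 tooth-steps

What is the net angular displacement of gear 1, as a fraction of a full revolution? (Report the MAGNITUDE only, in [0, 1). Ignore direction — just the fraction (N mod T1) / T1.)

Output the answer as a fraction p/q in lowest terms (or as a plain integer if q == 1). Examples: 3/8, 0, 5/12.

Chain of 3 gears, tooth counts: [11, 9, 13]
  gear 0: T0=11, direction=positive, advance = 142 mod 11 = 10 teeth = 10/11 turn
  gear 1: T1=9, direction=negative, advance = 142 mod 9 = 7 teeth = 7/9 turn
  gear 2: T2=13, direction=positive, advance = 142 mod 13 = 12 teeth = 12/13 turn
Gear 1: 142 mod 9 = 7
Fraction = 7 / 9 = 7/9 (gcd(7,9)=1) = 7/9

Answer: 7/9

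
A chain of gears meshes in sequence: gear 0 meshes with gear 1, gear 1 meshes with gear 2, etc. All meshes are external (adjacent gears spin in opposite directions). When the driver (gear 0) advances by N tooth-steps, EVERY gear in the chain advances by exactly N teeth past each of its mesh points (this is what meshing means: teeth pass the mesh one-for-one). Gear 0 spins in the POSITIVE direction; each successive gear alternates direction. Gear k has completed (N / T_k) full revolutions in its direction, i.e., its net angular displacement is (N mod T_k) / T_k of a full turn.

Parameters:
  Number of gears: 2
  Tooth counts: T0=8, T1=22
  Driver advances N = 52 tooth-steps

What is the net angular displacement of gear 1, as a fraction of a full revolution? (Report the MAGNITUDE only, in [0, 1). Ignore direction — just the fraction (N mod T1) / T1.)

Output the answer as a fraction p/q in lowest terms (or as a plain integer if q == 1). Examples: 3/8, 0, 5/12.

Answer: 4/11

Derivation:
Chain of 2 gears, tooth counts: [8, 22]
  gear 0: T0=8, direction=positive, advance = 52 mod 8 = 4 teeth = 4/8 turn
  gear 1: T1=22, direction=negative, advance = 52 mod 22 = 8 teeth = 8/22 turn
Gear 1: 52 mod 22 = 8
Fraction = 8 / 22 = 4/11 (gcd(8,22)=2) = 4/11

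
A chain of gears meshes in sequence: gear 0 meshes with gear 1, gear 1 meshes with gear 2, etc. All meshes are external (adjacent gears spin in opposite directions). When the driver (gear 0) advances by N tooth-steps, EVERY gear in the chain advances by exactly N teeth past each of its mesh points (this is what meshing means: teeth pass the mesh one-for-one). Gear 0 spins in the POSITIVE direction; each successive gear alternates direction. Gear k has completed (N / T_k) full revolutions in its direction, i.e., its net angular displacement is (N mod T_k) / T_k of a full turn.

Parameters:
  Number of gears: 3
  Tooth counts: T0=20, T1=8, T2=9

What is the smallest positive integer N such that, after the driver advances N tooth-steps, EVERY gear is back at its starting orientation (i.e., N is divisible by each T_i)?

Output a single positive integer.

Gear k returns to start when N is a multiple of T_k.
All gears at start simultaneously when N is a common multiple of [20, 8, 9]; the smallest such N is lcm(20, 8, 9).
Start: lcm = T0 = 20
Fold in T1=8: gcd(20, 8) = 4; lcm(20, 8) = 20 * 8 / 4 = 160 / 4 = 40
Fold in T2=9: gcd(40, 9) = 1; lcm(40, 9) = 40 * 9 / 1 = 360 / 1 = 360
Full cycle length = 360

Answer: 360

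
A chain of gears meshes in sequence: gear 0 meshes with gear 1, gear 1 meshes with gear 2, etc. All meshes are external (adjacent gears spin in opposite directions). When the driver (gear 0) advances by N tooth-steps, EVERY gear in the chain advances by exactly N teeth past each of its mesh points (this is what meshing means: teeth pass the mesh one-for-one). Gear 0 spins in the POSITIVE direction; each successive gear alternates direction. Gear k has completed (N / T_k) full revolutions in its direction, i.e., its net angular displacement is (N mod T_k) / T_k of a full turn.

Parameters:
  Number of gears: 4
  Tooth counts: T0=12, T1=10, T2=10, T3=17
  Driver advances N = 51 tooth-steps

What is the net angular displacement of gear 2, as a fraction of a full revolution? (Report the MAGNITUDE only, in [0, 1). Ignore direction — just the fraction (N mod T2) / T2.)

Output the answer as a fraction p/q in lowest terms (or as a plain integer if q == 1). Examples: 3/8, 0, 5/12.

Chain of 4 gears, tooth counts: [12, 10, 10, 17]
  gear 0: T0=12, direction=positive, advance = 51 mod 12 = 3 teeth = 3/12 turn
  gear 1: T1=10, direction=negative, advance = 51 mod 10 = 1 teeth = 1/10 turn
  gear 2: T2=10, direction=positive, advance = 51 mod 10 = 1 teeth = 1/10 turn
  gear 3: T3=17, direction=negative, advance = 51 mod 17 = 0 teeth = 0/17 turn
Gear 2: 51 mod 10 = 1
Fraction = 1 / 10 = 1/10 (gcd(1,10)=1) = 1/10

Answer: 1/10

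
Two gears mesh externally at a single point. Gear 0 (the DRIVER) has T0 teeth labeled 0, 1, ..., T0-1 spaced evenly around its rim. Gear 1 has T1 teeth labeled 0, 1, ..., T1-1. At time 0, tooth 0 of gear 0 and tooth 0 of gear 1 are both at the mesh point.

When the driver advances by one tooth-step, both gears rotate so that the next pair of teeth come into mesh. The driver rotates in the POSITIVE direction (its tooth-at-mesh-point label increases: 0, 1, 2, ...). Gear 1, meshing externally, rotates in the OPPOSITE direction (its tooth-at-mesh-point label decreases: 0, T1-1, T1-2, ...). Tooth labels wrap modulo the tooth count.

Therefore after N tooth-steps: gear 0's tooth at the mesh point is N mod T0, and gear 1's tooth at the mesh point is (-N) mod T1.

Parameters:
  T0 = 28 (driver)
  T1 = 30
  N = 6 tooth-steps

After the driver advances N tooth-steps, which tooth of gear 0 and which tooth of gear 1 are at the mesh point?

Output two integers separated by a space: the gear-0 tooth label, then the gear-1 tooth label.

Answer: 6 24

Derivation:
Gear 0 (driver, T0=28): tooth at mesh = N mod T0
  6 = 0 * 28 + 6, so 6 mod 28 = 6
  gear 0 tooth = 6
Gear 1 (driven, T1=30): tooth at mesh = (-N) mod T1
  6 = 0 * 30 + 6, so 6 mod 30 = 6
  (-6) mod 30 = (-6) mod 30 = 30 - 6 = 24
Mesh after 6 steps: gear-0 tooth 6 meets gear-1 tooth 24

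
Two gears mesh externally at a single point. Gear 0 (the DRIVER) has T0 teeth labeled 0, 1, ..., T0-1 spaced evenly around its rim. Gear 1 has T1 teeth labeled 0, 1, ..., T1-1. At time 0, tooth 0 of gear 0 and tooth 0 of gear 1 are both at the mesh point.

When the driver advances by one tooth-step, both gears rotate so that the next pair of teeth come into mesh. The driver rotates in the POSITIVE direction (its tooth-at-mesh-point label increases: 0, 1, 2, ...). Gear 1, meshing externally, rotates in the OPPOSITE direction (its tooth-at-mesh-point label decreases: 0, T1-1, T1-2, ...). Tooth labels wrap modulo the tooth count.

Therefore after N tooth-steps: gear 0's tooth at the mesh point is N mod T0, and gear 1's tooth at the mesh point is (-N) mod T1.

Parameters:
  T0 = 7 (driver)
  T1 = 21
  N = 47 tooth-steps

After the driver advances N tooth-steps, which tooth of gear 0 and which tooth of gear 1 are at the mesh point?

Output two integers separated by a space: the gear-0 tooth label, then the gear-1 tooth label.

Gear 0 (driver, T0=7): tooth at mesh = N mod T0
  47 = 6 * 7 + 5, so 47 mod 7 = 5
  gear 0 tooth = 5
Gear 1 (driven, T1=21): tooth at mesh = (-N) mod T1
  47 = 2 * 21 + 5, so 47 mod 21 = 5
  (-47) mod 21 = (-5) mod 21 = 21 - 5 = 16
Mesh after 47 steps: gear-0 tooth 5 meets gear-1 tooth 16

Answer: 5 16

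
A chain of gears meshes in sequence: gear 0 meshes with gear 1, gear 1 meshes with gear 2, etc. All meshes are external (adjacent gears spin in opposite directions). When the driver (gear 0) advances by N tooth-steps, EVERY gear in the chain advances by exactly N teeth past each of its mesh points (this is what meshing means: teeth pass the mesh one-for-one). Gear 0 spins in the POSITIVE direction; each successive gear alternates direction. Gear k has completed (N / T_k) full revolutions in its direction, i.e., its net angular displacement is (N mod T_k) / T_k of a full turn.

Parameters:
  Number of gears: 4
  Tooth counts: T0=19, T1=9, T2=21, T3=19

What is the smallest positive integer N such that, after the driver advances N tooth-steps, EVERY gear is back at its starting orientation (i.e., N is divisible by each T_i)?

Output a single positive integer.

Answer: 1197

Derivation:
Gear k returns to start when N is a multiple of T_k.
All gears at start simultaneously when N is a common multiple of [19, 9, 21, 19]; the smallest such N is lcm(19, 9, 21, 19).
Start: lcm = T0 = 19
Fold in T1=9: gcd(19, 9) = 1; lcm(19, 9) = 19 * 9 / 1 = 171 / 1 = 171
Fold in T2=21: gcd(171, 21) = 3; lcm(171, 21) = 171 * 21 / 3 = 3591 / 3 = 1197
Fold in T3=19: gcd(1197, 19) = 19; lcm(1197, 19) = 1197 * 19 / 19 = 22743 / 19 = 1197
Full cycle length = 1197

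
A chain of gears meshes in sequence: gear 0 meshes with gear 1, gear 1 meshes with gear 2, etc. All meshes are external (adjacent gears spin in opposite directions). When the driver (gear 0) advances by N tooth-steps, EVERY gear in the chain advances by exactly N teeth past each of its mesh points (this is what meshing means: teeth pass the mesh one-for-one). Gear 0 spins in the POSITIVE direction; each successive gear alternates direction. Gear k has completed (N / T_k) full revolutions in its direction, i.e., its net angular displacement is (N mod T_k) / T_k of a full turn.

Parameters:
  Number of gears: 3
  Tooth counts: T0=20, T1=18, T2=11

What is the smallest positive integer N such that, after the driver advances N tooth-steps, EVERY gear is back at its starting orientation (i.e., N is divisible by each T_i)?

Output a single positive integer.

Answer: 1980

Derivation:
Gear k returns to start when N is a multiple of T_k.
All gears at start simultaneously when N is a common multiple of [20, 18, 11]; the smallest such N is lcm(20, 18, 11).
Start: lcm = T0 = 20
Fold in T1=18: gcd(20, 18) = 2; lcm(20, 18) = 20 * 18 / 2 = 360 / 2 = 180
Fold in T2=11: gcd(180, 11) = 1; lcm(180, 11) = 180 * 11 / 1 = 1980 / 1 = 1980
Full cycle length = 1980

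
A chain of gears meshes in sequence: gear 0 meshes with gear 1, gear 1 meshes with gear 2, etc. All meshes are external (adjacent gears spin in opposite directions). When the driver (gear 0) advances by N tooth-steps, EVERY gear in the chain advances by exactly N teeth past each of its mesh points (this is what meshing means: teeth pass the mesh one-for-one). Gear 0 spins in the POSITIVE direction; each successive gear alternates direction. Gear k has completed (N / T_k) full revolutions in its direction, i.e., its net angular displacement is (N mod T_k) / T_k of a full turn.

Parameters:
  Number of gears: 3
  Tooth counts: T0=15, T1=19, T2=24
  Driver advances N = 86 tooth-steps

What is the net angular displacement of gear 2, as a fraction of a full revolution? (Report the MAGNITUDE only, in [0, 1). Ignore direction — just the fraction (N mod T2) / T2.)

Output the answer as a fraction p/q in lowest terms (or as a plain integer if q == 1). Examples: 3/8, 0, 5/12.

Answer: 7/12

Derivation:
Chain of 3 gears, tooth counts: [15, 19, 24]
  gear 0: T0=15, direction=positive, advance = 86 mod 15 = 11 teeth = 11/15 turn
  gear 1: T1=19, direction=negative, advance = 86 mod 19 = 10 teeth = 10/19 turn
  gear 2: T2=24, direction=positive, advance = 86 mod 24 = 14 teeth = 14/24 turn
Gear 2: 86 mod 24 = 14
Fraction = 14 / 24 = 7/12 (gcd(14,24)=2) = 7/12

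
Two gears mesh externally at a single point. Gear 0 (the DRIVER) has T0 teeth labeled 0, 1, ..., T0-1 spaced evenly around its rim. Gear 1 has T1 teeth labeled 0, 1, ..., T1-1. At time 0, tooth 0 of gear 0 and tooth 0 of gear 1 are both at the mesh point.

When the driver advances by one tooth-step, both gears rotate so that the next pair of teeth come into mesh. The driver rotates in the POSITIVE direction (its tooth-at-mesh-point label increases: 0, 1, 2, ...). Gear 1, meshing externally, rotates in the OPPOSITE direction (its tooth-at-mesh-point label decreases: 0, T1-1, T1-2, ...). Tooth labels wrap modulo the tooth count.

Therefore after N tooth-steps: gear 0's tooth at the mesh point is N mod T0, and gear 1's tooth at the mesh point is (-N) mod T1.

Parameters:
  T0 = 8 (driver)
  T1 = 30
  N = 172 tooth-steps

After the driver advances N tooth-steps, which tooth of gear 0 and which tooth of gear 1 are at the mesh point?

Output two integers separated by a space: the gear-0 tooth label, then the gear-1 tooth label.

Answer: 4 8

Derivation:
Gear 0 (driver, T0=8): tooth at mesh = N mod T0
  172 = 21 * 8 + 4, so 172 mod 8 = 4
  gear 0 tooth = 4
Gear 1 (driven, T1=30): tooth at mesh = (-N) mod T1
  172 = 5 * 30 + 22, so 172 mod 30 = 22
  (-172) mod 30 = (-22) mod 30 = 30 - 22 = 8
Mesh after 172 steps: gear-0 tooth 4 meets gear-1 tooth 8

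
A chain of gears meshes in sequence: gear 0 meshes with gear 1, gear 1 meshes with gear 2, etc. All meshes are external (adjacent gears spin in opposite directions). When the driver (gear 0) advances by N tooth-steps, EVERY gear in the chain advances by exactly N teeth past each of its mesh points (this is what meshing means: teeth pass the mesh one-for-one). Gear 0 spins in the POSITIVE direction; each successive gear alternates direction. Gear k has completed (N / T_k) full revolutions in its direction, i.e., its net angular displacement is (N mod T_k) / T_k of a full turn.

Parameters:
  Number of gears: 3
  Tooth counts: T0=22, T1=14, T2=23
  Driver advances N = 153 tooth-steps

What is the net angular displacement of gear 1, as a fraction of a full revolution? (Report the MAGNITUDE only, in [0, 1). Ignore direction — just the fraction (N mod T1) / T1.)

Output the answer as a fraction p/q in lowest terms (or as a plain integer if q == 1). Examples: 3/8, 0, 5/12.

Answer: 13/14

Derivation:
Chain of 3 gears, tooth counts: [22, 14, 23]
  gear 0: T0=22, direction=positive, advance = 153 mod 22 = 21 teeth = 21/22 turn
  gear 1: T1=14, direction=negative, advance = 153 mod 14 = 13 teeth = 13/14 turn
  gear 2: T2=23, direction=positive, advance = 153 mod 23 = 15 teeth = 15/23 turn
Gear 1: 153 mod 14 = 13
Fraction = 13 / 14 = 13/14 (gcd(13,14)=1) = 13/14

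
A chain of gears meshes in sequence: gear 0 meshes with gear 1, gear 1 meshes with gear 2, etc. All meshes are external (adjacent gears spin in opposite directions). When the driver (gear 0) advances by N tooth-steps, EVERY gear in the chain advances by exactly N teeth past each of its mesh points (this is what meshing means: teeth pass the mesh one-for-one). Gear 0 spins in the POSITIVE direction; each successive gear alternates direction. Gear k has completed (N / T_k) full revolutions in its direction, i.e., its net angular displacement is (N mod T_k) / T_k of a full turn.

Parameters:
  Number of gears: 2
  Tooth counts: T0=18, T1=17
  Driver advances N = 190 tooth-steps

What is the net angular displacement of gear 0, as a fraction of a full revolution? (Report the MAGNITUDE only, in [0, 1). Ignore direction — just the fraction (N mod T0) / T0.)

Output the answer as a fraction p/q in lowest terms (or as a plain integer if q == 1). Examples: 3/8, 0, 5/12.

Answer: 5/9

Derivation:
Chain of 2 gears, tooth counts: [18, 17]
  gear 0: T0=18, direction=positive, advance = 190 mod 18 = 10 teeth = 10/18 turn
  gear 1: T1=17, direction=negative, advance = 190 mod 17 = 3 teeth = 3/17 turn
Gear 0: 190 mod 18 = 10
Fraction = 10 / 18 = 5/9 (gcd(10,18)=2) = 5/9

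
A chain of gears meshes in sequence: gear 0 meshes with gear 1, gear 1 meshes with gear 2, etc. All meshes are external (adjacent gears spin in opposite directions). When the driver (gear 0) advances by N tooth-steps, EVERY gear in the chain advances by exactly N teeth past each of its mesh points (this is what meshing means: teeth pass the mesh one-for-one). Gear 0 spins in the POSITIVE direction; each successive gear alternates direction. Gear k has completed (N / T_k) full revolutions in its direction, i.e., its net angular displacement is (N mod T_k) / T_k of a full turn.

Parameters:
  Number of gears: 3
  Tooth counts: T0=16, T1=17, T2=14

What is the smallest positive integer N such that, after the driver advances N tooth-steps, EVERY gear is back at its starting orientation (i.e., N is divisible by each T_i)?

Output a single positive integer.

Gear k returns to start when N is a multiple of T_k.
All gears at start simultaneously when N is a common multiple of [16, 17, 14]; the smallest such N is lcm(16, 17, 14).
Start: lcm = T0 = 16
Fold in T1=17: gcd(16, 17) = 1; lcm(16, 17) = 16 * 17 / 1 = 272 / 1 = 272
Fold in T2=14: gcd(272, 14) = 2; lcm(272, 14) = 272 * 14 / 2 = 3808 / 2 = 1904
Full cycle length = 1904

Answer: 1904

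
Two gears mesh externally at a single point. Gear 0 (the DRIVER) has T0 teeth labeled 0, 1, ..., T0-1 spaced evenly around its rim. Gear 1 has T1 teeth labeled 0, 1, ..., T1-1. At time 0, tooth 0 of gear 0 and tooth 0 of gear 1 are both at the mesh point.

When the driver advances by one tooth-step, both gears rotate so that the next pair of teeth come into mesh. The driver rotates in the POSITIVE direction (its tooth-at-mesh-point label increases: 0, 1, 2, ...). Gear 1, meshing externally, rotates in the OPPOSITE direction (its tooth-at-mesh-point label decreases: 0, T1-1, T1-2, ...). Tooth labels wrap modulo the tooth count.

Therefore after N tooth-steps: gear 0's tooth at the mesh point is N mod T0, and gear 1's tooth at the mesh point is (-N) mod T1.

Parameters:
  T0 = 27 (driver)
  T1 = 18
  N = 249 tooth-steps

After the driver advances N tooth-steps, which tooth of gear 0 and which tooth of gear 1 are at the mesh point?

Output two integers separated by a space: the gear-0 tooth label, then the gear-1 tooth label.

Answer: 6 3

Derivation:
Gear 0 (driver, T0=27): tooth at mesh = N mod T0
  249 = 9 * 27 + 6, so 249 mod 27 = 6
  gear 0 tooth = 6
Gear 1 (driven, T1=18): tooth at mesh = (-N) mod T1
  249 = 13 * 18 + 15, so 249 mod 18 = 15
  (-249) mod 18 = (-15) mod 18 = 18 - 15 = 3
Mesh after 249 steps: gear-0 tooth 6 meets gear-1 tooth 3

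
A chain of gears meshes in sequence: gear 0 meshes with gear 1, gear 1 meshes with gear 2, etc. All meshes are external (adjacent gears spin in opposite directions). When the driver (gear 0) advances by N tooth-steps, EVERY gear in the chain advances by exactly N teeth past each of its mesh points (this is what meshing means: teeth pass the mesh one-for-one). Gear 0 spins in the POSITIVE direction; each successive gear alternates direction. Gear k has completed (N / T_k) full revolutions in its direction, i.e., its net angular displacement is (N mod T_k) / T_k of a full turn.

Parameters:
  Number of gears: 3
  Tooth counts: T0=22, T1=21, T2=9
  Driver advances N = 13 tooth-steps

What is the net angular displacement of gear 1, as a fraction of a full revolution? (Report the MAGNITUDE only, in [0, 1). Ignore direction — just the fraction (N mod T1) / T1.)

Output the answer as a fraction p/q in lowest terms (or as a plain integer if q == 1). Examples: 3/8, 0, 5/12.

Chain of 3 gears, tooth counts: [22, 21, 9]
  gear 0: T0=22, direction=positive, advance = 13 mod 22 = 13 teeth = 13/22 turn
  gear 1: T1=21, direction=negative, advance = 13 mod 21 = 13 teeth = 13/21 turn
  gear 2: T2=9, direction=positive, advance = 13 mod 9 = 4 teeth = 4/9 turn
Gear 1: 13 mod 21 = 13
Fraction = 13 / 21 = 13/21 (gcd(13,21)=1) = 13/21

Answer: 13/21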